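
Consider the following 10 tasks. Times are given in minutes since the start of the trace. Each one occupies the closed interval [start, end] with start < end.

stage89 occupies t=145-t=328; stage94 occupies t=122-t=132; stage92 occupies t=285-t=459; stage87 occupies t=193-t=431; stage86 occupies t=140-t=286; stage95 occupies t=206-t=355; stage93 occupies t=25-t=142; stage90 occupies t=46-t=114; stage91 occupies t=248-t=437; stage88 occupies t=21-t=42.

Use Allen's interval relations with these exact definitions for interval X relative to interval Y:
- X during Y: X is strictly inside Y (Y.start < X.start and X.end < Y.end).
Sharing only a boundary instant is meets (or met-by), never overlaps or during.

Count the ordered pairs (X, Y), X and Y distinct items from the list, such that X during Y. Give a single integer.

Checking all 90 ordered pairs for relation 'during'; matching pairs in alphabetical order:
(stage90, stage93): stage90 during stage93 ✓
(stage94, stage93): stage94 during stage93 ✓
(stage95, stage87): stage95 during stage87 ✓
Count: 3.

3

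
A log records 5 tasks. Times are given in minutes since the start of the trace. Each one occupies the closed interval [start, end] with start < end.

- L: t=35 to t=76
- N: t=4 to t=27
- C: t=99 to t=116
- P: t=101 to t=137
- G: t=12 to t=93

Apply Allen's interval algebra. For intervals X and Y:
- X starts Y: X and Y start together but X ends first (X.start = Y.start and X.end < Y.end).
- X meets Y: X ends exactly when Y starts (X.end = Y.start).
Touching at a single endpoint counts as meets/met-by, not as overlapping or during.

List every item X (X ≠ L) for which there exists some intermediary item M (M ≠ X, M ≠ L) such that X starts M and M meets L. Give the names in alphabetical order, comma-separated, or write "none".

Target L = [t=35, t=76].
Intermediaries M with M meets L: none.
Union: none.

none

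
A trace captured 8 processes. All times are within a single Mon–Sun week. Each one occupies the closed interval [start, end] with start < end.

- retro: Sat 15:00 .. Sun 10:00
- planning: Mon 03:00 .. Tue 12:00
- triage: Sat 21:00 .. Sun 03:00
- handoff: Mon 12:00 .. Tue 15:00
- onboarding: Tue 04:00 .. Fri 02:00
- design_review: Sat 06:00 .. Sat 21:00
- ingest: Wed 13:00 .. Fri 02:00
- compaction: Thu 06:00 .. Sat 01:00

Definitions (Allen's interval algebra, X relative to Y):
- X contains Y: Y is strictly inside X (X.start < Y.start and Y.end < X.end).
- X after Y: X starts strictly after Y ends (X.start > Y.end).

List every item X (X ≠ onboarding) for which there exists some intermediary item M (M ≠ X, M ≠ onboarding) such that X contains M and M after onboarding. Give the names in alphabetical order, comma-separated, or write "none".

Target onboarding = [Tue 04:00, Fri 02:00].
Intermediaries M with M after onboarding: design_review, retro, triage.
Via design_review — items with X contains design_review: none.
Via retro — items with X contains retro: none.
Via triage — items with X contains triage: retro.
Union: retro.

retro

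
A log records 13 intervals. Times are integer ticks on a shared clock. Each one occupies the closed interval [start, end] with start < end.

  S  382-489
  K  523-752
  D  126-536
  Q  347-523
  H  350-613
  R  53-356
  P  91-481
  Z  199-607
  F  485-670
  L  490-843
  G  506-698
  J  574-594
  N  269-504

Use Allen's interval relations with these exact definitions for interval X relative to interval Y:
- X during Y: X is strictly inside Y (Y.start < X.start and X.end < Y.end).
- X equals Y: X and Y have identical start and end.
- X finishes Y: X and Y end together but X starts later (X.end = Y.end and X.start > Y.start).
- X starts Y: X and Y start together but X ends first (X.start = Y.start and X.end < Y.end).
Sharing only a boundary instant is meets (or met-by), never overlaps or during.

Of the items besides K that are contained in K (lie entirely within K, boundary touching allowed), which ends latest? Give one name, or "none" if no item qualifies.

Target K = [523, 752].
D [126, 536] → overlaps → excluded.
F [485, 670] → overlaps → excluded.
G [506, 698] → overlaps → excluded.
H [350, 613] → overlaps → excluded.
J [574, 594] → during → candidate.
L [490, 843] → contains → excluded.
N [269, 504] → before → excluded.
P [91, 481] → before → excluded.
Q [347, 523] → meets → excluded.
R [53, 356] → before → excluded.
S [382, 489] → before → excluded.
Z [199, 607] → overlaps → excluded.
Among candidates, latest end is 594 → J.

J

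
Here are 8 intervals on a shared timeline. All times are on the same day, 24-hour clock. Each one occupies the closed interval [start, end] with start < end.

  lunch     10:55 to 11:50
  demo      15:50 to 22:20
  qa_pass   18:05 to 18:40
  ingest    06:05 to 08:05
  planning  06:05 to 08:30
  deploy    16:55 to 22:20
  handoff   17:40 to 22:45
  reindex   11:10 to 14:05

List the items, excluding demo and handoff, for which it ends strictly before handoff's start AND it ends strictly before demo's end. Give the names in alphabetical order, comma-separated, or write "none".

Conditions: its end is strictly before handoff's start (X.end < 17:40) AND its end is strictly before demo's end (X.end < 22:20).
deploy: end 22:20 < 17:40? ✗; end 22:20 < 22:20? ✗ → no.
ingest: end 08:05 < 17:40? ✓; end 08:05 < 22:20? ✓ → yes.
lunch: end 11:50 < 17:40? ✓; end 11:50 < 22:20? ✓ → yes.
planning: end 08:30 < 17:40? ✓; end 08:30 < 22:20? ✓ → yes.
qa_pass: end 18:40 < 17:40? ✗; end 18:40 < 22:20? ✓ → no.
reindex: end 14:05 < 17:40? ✓; end 14:05 < 22:20? ✓ → yes.
Result: ingest, lunch, planning, reindex.

ingest, lunch, planning, reindex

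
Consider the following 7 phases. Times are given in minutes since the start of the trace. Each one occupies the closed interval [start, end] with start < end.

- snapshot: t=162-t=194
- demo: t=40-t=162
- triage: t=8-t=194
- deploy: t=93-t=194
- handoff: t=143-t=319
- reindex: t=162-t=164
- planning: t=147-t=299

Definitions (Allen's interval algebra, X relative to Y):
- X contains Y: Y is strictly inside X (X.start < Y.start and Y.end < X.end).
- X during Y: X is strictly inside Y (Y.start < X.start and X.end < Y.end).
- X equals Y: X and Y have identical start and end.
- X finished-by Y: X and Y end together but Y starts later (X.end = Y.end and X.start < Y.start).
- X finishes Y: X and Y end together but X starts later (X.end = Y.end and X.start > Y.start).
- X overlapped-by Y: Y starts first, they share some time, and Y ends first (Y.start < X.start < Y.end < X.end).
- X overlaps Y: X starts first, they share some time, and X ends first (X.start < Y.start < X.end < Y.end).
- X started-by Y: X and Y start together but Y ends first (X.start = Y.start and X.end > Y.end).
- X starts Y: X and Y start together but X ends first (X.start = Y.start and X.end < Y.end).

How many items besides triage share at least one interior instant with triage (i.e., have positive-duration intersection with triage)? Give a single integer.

Target triage = [t=8, t=194].
demo [t=40, t=162] → during → counts.
deploy [t=93, t=194] → finishes → counts.
handoff [t=143, t=319] → overlapped-by → counts.
planning [t=147, t=299] → overlapped-by → counts.
reindex [t=162, t=164] → during → counts.
snapshot [t=162, t=194] → finishes → counts.
Total: 6.

6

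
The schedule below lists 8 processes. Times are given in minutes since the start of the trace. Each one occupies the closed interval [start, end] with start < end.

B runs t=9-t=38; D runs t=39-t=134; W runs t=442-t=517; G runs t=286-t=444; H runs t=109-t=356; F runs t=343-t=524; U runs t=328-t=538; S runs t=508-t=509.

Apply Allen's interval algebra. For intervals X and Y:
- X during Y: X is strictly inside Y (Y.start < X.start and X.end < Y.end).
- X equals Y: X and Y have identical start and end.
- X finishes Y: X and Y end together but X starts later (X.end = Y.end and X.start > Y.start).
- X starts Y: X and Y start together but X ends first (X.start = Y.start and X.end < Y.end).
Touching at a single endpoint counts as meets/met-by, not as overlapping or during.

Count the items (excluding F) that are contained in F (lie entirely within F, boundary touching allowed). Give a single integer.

2

Target F = [t=343, t=524].
B [t=9, t=38] → before → no.
D [t=39, t=134] → before → no.
G [t=286, t=444] → overlaps → no.
H [t=109, t=356] → overlaps → no.
S [t=508, t=509] → during → counts.
U [t=328, t=538] → contains → no.
W [t=442, t=517] → during → counts.
Total: 2.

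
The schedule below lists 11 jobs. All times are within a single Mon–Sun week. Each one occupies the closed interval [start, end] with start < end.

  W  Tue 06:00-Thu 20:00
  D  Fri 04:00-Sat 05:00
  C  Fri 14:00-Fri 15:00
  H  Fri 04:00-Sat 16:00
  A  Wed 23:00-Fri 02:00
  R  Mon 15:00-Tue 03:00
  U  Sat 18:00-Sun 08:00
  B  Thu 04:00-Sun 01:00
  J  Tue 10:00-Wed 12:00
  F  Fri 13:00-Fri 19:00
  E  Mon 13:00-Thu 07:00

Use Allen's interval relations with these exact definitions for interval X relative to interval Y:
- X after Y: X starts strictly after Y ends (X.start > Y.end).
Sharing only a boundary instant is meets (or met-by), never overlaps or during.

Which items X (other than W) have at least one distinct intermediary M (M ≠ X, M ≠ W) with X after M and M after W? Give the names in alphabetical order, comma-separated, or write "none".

Target W = [Tue 06:00, Thu 20:00].
Intermediaries M with M after W: C, D, F, H, U.
Via C — items with X after C: U.
Via D — items with X after D: U.
Via F — items with X after F: U.
Via H — items with X after H: U.
Via U — items with X after U: none.
Union: U.

U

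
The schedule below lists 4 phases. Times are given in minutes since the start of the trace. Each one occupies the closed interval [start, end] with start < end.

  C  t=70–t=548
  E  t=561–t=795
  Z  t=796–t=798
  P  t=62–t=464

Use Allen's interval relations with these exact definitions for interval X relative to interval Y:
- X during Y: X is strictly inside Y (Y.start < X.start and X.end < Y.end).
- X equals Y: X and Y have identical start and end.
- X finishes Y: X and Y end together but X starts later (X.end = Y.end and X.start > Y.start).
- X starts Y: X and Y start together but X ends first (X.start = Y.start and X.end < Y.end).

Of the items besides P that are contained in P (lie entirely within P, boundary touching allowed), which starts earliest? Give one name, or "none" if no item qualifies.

none

Target P = [t=62, t=464].
C [t=70, t=548] → overlapped-by → excluded.
E [t=561, t=795] → after → excluded.
Z [t=796, t=798] → after → excluded.
No candidates → none.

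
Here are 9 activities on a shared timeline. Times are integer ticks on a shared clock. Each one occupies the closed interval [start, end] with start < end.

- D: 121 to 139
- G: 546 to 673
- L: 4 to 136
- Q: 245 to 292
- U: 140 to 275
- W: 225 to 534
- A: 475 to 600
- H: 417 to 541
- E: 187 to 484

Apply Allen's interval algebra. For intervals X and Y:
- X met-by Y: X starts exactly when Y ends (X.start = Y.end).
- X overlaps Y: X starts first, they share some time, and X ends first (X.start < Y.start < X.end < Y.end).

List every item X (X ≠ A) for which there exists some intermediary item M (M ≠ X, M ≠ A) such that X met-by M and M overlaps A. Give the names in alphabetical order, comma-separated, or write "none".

Target A = [475, 600].
Intermediaries M with M overlaps A: E, H, W.
Via E — items with X met-by E: none.
Via H — items with X met-by H: none.
Via W — items with X met-by W: none.
Union: none.

none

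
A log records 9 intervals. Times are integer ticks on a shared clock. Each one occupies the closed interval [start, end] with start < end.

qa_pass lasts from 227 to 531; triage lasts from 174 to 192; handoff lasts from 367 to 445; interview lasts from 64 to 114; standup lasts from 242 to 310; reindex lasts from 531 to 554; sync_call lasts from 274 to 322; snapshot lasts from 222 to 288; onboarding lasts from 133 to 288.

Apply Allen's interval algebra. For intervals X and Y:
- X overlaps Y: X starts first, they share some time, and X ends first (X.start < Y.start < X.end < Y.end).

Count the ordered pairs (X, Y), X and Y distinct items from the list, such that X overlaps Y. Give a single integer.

7

Checking all 72 ordered pairs for relation 'overlaps'; matching pairs in alphabetical order:
(onboarding, qa_pass): onboarding overlaps qa_pass ✓
(onboarding, standup): onboarding overlaps standup ✓
(onboarding, sync_call): onboarding overlaps sync_call ✓
(snapshot, qa_pass): snapshot overlaps qa_pass ✓
(snapshot, standup): snapshot overlaps standup ✓
(snapshot, sync_call): snapshot overlaps sync_call ✓
(standup, sync_call): standup overlaps sync_call ✓
Count: 7.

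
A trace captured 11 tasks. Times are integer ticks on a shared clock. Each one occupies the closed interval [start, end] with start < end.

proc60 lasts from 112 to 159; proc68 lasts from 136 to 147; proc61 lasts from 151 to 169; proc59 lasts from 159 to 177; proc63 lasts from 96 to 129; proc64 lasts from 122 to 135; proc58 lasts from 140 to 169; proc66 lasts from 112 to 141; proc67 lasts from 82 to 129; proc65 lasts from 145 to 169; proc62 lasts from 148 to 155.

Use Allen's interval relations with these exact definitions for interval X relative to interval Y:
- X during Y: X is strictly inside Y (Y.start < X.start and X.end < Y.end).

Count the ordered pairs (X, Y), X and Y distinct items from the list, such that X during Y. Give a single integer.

6

Checking all 110 ordered pairs for relation 'during'; matching pairs in alphabetical order:
(proc62, proc58): proc62 during proc58 ✓
(proc62, proc60): proc62 during proc60 ✓
(proc62, proc65): proc62 during proc65 ✓
(proc64, proc60): proc64 during proc60 ✓
(proc64, proc66): proc64 during proc66 ✓
(proc68, proc60): proc68 during proc60 ✓
Count: 6.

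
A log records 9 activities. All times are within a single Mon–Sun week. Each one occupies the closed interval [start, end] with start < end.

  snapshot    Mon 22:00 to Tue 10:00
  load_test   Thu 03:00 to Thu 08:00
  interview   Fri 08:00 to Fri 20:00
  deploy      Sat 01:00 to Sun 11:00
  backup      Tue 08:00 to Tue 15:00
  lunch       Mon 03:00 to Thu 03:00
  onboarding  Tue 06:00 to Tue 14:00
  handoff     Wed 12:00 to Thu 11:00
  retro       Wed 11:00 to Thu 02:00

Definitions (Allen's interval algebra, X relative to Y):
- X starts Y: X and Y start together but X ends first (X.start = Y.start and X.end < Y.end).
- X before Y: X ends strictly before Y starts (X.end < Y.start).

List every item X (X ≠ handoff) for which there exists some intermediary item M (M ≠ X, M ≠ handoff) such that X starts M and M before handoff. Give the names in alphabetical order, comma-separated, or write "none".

Target handoff = [Wed 12:00, Thu 11:00].
Intermediaries M with M before handoff: backup, onboarding, snapshot.
Via backup — items with X starts backup: none.
Via onboarding — items with X starts onboarding: none.
Via snapshot — items with X starts snapshot: none.
Union: none.

none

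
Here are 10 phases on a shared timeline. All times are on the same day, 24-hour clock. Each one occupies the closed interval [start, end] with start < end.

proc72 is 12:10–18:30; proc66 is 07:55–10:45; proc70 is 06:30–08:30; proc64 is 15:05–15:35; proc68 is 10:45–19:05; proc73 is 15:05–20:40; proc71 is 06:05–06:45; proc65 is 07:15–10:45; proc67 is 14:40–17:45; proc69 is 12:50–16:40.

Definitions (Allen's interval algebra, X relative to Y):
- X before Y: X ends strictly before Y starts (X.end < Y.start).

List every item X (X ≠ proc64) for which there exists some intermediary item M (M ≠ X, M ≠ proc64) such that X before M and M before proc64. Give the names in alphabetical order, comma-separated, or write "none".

proc71

Target proc64 = [15:05, 15:35].
Intermediaries M with M before proc64: proc65, proc66, proc70, proc71.
Via proc65 — items with X before proc65: proc71.
Via proc66 — items with X before proc66: proc71.
Via proc70 — items with X before proc70: none.
Via proc71 — items with X before proc71: none.
Union: proc71.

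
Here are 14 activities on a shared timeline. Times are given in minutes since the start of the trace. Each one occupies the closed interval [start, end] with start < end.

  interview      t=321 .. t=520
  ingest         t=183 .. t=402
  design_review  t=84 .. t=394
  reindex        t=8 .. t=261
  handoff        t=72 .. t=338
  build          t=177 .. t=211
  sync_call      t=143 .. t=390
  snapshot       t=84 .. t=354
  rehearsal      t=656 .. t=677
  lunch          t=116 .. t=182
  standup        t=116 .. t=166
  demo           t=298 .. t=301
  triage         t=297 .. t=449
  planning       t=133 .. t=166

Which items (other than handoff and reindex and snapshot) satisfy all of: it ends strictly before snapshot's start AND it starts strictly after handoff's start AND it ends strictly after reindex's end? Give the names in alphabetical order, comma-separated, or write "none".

Conditions: its end is strictly before snapshot's start (X.end < t=84) AND its start is strictly after handoff's start (X.start > t=72) AND its end is strictly after reindex's end (X.end > t=261).
build: end t=211 < t=84? ✗; start t=177 > t=72? ✓; end t=211 > t=261? ✗ → no.
demo: end t=301 < t=84? ✗; start t=298 > t=72? ✓; end t=301 > t=261? ✓ → no.
design_review: end t=394 < t=84? ✗; start t=84 > t=72? ✓; end t=394 > t=261? ✓ → no.
ingest: end t=402 < t=84? ✗; start t=183 > t=72? ✓; end t=402 > t=261? ✓ → no.
interview: end t=520 < t=84? ✗; start t=321 > t=72? ✓; end t=520 > t=261? ✓ → no.
lunch: end t=182 < t=84? ✗; start t=116 > t=72? ✓; end t=182 > t=261? ✗ → no.
planning: end t=166 < t=84? ✗; start t=133 > t=72? ✓; end t=166 > t=261? ✗ → no.
rehearsal: end t=677 < t=84? ✗; start t=656 > t=72? ✓; end t=677 > t=261? ✓ → no.
standup: end t=166 < t=84? ✗; start t=116 > t=72? ✓; end t=166 > t=261? ✗ → no.
sync_call: end t=390 < t=84? ✗; start t=143 > t=72? ✓; end t=390 > t=261? ✓ → no.
triage: end t=449 < t=84? ✗; start t=297 > t=72? ✓; end t=449 > t=261? ✓ → no.
Result: none.

none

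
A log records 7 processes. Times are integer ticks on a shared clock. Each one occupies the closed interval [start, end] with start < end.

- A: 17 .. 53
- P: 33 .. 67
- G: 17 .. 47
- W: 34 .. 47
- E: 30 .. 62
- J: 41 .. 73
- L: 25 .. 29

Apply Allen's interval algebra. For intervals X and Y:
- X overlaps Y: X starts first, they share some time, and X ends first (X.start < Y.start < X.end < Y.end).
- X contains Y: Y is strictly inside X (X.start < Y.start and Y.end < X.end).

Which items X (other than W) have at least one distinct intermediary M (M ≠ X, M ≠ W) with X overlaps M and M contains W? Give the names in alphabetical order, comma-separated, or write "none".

A, E, G

Target W = [34, 47].
Intermediaries M with M contains W: A, E, P.
Via A — items with X overlaps A: none.
Via E — items with X overlaps E: A, G.
Via P — items with X overlaps P: A, E, G.
Union: A, E, G.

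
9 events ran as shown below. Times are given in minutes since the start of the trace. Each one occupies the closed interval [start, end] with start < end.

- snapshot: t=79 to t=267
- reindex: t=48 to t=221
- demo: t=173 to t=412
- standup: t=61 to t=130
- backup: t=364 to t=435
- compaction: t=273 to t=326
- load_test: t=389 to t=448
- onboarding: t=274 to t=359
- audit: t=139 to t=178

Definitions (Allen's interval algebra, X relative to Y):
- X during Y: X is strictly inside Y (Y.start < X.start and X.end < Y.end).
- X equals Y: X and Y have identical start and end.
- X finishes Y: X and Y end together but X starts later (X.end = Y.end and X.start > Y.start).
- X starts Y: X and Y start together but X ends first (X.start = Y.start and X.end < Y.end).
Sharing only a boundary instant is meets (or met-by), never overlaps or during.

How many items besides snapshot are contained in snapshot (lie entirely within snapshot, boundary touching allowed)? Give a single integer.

Target snapshot = [t=79, t=267].
audit [t=139, t=178] → during → counts.
backup [t=364, t=435] → after → no.
compaction [t=273, t=326] → after → no.
demo [t=173, t=412] → overlapped-by → no.
load_test [t=389, t=448] → after → no.
onboarding [t=274, t=359] → after → no.
reindex [t=48, t=221] → overlaps → no.
standup [t=61, t=130] → overlaps → no.
Total: 1.

1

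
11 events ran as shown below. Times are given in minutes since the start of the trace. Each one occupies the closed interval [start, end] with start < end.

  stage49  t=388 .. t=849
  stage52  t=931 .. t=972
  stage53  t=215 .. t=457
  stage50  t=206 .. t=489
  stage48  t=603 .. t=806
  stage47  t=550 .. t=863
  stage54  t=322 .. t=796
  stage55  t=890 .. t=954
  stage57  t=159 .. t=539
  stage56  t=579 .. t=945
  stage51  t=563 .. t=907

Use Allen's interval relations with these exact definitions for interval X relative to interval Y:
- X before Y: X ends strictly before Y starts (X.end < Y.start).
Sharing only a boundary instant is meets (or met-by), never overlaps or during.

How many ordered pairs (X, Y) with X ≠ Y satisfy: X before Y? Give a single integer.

27

Checking all 110 ordered pairs for relation 'before'; matching pairs in alphabetical order:
(stage47, stage52): stage47 before stage52 ✓
(stage47, stage55): stage47 before stage55 ✓
(stage48, stage52): stage48 before stage52 ✓
(stage48, stage55): stage48 before stage55 ✓
(stage49, stage52): stage49 before stage52 ✓
(stage49, stage55): stage49 before stage55 ✓
(stage50, stage47): stage50 before stage47 ✓
(stage50, stage48): stage50 before stage48 ✓
(stage50, stage51): stage50 before stage51 ✓
(stage50, stage52): stage50 before stage52 ✓
(stage50, stage55): stage50 before stage55 ✓
(stage50, stage56): stage50 before stage56 ✓
(stage51, stage52): stage51 before stage52 ✓
(stage53, stage47): stage53 before stage47 ✓
(stage53, stage48): stage53 before stage48 ✓
(stage53, stage51): stage53 before stage51 ✓
(stage53, stage52): stage53 before stage52 ✓
(stage53, stage55): stage53 before stage55 ✓
(stage53, stage56): stage53 before stage56 ✓
(stage54, stage52): stage54 before stage52 ✓
(stage54, stage55): stage54 before stage55 ✓
(stage57, stage47): stage57 before stage47 ✓
(stage57, stage48): stage57 before stage48 ✓
(stage57, stage51): stage57 before stage51 ✓
... plus 3 further pairs not listed.
Count: 27.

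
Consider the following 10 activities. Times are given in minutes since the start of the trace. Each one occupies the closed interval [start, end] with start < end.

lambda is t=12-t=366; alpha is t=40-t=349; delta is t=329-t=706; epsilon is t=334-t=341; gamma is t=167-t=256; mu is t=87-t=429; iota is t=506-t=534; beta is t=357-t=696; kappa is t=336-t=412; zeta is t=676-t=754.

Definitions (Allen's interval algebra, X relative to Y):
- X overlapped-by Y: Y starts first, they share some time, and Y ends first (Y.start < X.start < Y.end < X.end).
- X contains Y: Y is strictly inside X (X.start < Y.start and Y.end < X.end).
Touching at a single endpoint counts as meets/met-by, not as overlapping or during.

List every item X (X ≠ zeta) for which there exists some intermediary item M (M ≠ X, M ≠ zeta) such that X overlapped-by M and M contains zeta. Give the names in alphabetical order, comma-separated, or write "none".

none

Target zeta = [t=676, t=754].
Intermediaries M with M contains zeta: none.
Union: none.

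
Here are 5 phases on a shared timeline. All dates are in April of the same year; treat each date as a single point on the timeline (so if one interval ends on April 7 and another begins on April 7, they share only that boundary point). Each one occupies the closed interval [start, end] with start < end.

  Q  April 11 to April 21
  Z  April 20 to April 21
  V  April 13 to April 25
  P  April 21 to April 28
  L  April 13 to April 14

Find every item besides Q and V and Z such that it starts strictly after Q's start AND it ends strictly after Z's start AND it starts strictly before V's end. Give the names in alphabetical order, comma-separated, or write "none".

P

Conditions: its start is strictly after Q's start (X.start > April 11) AND its end is strictly after Z's start (X.end > April 20) AND its start is strictly before V's end (X.start < April 25).
L: start April 13 > April 11? ✓; end April 14 > April 20? ✗; start April 13 < April 25? ✓ → no.
P: start April 21 > April 11? ✓; end April 28 > April 20? ✓; start April 21 < April 25? ✓ → yes.
Result: P.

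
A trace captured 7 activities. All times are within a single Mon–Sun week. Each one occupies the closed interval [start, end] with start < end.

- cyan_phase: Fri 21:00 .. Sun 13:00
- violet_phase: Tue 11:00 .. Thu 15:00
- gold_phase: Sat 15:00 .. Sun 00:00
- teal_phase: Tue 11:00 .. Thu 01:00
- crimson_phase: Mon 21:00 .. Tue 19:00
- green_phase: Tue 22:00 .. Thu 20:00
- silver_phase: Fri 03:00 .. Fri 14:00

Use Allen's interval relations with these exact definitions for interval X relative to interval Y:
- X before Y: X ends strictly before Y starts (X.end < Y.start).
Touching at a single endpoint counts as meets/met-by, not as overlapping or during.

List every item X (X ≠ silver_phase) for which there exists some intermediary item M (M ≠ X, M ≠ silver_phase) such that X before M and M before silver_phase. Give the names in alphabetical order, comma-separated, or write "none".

Target silver_phase = [Fri 03:00, Fri 14:00].
Intermediaries M with M before silver_phase: crimson_phase, green_phase, teal_phase, violet_phase.
Via crimson_phase — items with X before crimson_phase: none.
Via green_phase — items with X before green_phase: crimson_phase.
Via teal_phase — items with X before teal_phase: none.
Via violet_phase — items with X before violet_phase: none.
Union: crimson_phase.

crimson_phase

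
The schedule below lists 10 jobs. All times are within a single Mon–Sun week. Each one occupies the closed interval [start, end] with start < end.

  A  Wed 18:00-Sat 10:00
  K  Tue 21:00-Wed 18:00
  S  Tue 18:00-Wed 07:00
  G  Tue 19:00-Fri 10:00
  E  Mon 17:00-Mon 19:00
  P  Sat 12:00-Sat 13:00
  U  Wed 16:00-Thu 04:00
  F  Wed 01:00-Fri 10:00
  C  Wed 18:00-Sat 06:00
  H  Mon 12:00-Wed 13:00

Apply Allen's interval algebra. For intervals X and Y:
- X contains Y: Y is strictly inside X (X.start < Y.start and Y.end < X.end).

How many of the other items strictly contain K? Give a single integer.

Target K = [Tue 21:00, Wed 18:00].
A [Wed 18:00, Sat 10:00] → met-by → no.
C [Wed 18:00, Sat 06:00] → met-by → no.
E [Mon 17:00, Mon 19:00] → before → no.
F [Wed 01:00, Fri 10:00] → overlapped-by → no.
G [Tue 19:00, Fri 10:00] → contains → counts.
H [Mon 12:00, Wed 13:00] → overlaps → no.
P [Sat 12:00, Sat 13:00] → after → no.
S [Tue 18:00, Wed 07:00] → overlaps → no.
U [Wed 16:00, Thu 04:00] → overlapped-by → no.
Total: 1.

1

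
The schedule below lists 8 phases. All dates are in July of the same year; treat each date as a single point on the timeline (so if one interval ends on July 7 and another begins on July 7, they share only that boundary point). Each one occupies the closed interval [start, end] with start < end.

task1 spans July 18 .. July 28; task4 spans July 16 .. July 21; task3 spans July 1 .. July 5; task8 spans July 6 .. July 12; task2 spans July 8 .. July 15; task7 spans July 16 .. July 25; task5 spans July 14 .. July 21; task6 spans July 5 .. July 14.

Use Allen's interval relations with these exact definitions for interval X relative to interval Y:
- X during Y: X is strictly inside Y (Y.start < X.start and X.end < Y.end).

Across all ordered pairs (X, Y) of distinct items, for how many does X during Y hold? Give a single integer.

1

Checking all 56 ordered pairs for relation 'during'; matching pairs in alphabetical order:
(task8, task6): task8 during task6 ✓
Count: 1.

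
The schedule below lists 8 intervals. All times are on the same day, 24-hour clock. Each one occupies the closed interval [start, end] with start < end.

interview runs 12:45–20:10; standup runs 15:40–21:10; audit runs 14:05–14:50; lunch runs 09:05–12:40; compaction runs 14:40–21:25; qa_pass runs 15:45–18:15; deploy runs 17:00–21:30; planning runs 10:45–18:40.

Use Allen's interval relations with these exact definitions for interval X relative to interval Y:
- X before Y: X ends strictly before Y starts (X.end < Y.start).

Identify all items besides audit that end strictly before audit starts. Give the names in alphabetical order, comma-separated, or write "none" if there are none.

Target audit = [14:05, 14:50].
compaction [14:40, 21:25] → overlapped-by → no.
deploy [17:00, 21:30] → after → no.
interview [12:45, 20:10] → contains → no.
lunch [09:05, 12:40] → before → yes.
planning [10:45, 18:40] → contains → no.
qa_pass [15:45, 18:15] → after → no.
standup [15:40, 21:10] → after → no.
Result: lunch.

lunch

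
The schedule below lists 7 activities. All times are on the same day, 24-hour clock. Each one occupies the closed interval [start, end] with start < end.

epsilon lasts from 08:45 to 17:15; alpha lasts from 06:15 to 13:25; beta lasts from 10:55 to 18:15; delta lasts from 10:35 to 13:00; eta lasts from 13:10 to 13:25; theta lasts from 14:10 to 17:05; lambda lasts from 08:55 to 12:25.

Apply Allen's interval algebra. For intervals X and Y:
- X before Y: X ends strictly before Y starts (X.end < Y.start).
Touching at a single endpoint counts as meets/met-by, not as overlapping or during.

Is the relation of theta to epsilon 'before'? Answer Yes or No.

No

theta = [14:10, 17:05], epsilon = [08:45, 17:15].
Actual relation of theta to epsilon: during.
Asked whether 'before' holds → No.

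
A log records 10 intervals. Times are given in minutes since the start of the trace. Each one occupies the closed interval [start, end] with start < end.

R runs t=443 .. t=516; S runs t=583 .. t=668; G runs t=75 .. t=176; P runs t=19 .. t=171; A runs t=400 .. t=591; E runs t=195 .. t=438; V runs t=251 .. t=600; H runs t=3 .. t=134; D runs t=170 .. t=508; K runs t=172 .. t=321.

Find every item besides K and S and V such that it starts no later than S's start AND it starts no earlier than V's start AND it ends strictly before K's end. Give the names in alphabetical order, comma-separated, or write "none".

none

Conditions: its start is no later than S's start (X.start <= t=583) AND its start is no earlier than V's start (X.start >= t=251) AND its end is strictly before K's end (X.end < t=321).
A: start t=400 <= t=583? ✓; start t=400 >= t=251? ✓; end t=591 < t=321? ✗ → no.
D: start t=170 <= t=583? ✓; start t=170 >= t=251? ✗; end t=508 < t=321? ✗ → no.
E: start t=195 <= t=583? ✓; start t=195 >= t=251? ✗; end t=438 < t=321? ✗ → no.
G: start t=75 <= t=583? ✓; start t=75 >= t=251? ✗; end t=176 < t=321? ✓ → no.
H: start t=3 <= t=583? ✓; start t=3 >= t=251? ✗; end t=134 < t=321? ✓ → no.
P: start t=19 <= t=583? ✓; start t=19 >= t=251? ✗; end t=171 < t=321? ✓ → no.
R: start t=443 <= t=583? ✓; start t=443 >= t=251? ✓; end t=516 < t=321? ✗ → no.
Result: none.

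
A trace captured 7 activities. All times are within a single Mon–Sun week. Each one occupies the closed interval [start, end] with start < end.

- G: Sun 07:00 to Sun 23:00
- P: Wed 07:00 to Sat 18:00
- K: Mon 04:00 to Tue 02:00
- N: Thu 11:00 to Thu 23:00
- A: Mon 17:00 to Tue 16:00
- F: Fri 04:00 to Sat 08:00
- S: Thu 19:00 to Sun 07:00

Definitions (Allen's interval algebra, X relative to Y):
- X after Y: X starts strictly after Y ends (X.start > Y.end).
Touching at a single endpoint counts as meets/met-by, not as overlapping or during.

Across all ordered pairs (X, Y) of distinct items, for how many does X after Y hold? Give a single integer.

14

Checking all 42 ordered pairs for relation 'after'; matching pairs in alphabetical order:
(F, A): F after A ✓
(F, K): F after K ✓
(F, N): F after N ✓
(G, A): G after A ✓
(G, F): G after F ✓
(G, K): G after K ✓
(G, N): G after N ✓
(G, P): G after P ✓
(N, A): N after A ✓
(N, K): N after K ✓
(P, A): P after A ✓
(P, K): P after K ✓
(S, A): S after A ✓
(S, K): S after K ✓
Count: 14.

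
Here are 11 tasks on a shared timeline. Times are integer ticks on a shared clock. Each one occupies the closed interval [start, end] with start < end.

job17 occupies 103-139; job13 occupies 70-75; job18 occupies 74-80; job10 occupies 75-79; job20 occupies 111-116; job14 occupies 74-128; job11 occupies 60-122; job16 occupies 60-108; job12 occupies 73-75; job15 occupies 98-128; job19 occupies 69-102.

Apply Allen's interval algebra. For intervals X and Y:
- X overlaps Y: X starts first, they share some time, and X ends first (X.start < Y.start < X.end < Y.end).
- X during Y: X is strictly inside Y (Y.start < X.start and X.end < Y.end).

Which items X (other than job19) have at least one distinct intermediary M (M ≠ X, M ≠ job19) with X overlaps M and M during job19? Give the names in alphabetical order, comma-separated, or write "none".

Target job19 = [69, 102].
Intermediaries M with M during job19: job10, job12, job13, job18.
Via job10 — items with X overlaps job10: none.
Via job12 — items with X overlaps job12: none.
Via job13 — items with X overlaps job13: none.
Via job18 — items with X overlaps job18: job12, job13.
Union: job12, job13.

job12, job13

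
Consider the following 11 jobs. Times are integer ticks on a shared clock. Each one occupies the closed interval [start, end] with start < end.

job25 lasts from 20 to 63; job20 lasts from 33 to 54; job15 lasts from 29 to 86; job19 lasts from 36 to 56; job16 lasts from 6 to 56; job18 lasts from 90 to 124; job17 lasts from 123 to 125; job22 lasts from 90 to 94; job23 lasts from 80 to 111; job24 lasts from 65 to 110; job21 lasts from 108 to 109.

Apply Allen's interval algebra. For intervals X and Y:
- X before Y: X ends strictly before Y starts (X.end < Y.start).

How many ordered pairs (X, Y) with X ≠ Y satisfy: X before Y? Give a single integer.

Checking all 110 ordered pairs for relation 'before'; matching pairs in alphabetical order:
(job15, job17): job15 before job17 ✓
(job15, job18): job15 before job18 ✓
(job15, job21): job15 before job21 ✓
(job15, job22): job15 before job22 ✓
(job16, job17): job16 before job17 ✓
(job16, job18): job16 before job18 ✓
(job16, job21): job16 before job21 ✓
(job16, job22): job16 before job22 ✓
(job16, job23): job16 before job23 ✓
(job16, job24): job16 before job24 ✓
(job19, job17): job19 before job17 ✓
(job19, job18): job19 before job18 ✓
(job19, job21): job19 before job21 ✓
(job19, job22): job19 before job22 ✓
(job19, job23): job19 before job23 ✓
(job19, job24): job19 before job24 ✓
(job20, job17): job20 before job17 ✓
(job20, job18): job20 before job18 ✓
(job20, job21): job20 before job21 ✓
(job20, job22): job20 before job22 ✓
(job20, job23): job20 before job23 ✓
(job20, job24): job20 before job24 ✓
(job21, job17): job21 before job17 ✓
(job22, job17): job22 before job17 ✓
... plus 9 further pairs not listed.
Count: 33.

33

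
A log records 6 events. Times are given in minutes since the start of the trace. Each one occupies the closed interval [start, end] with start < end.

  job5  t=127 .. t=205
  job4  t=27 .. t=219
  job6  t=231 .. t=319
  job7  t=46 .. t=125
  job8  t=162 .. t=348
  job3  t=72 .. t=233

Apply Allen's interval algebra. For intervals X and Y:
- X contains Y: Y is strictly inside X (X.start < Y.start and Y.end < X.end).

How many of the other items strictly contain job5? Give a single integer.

Target job5 = [t=127, t=205].
job3 [t=72, t=233] → contains → counts.
job4 [t=27, t=219] → contains → counts.
job6 [t=231, t=319] → after → no.
job7 [t=46, t=125] → before → no.
job8 [t=162, t=348] → overlapped-by → no.
Total: 2.

2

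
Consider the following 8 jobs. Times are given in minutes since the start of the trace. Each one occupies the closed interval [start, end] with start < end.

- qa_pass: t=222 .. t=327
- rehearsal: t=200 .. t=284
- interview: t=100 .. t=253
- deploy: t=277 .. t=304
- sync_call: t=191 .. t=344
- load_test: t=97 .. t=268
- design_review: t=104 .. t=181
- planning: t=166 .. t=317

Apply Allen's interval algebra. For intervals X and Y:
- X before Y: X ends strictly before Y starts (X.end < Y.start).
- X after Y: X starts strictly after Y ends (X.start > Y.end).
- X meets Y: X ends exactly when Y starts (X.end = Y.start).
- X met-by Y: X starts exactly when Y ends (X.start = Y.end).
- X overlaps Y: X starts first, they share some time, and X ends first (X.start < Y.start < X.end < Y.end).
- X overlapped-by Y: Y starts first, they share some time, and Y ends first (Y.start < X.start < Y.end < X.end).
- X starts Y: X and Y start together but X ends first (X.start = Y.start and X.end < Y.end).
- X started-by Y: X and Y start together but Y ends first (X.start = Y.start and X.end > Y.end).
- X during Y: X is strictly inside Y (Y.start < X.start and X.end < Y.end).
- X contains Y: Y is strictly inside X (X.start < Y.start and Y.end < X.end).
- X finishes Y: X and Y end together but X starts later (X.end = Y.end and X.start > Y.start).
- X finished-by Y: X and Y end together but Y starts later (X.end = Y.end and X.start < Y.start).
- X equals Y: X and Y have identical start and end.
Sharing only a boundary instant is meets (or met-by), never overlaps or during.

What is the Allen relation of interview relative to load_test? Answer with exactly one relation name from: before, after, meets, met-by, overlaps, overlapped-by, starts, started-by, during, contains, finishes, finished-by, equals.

interview = [t=100, t=253]; load_test = [t=97, t=268].
Compare endpoints: interview.start > load_test.start, interview.start < load_test.end, interview.end > load_test.start, interview.end < load_test.end.
That pattern is 'during'.

during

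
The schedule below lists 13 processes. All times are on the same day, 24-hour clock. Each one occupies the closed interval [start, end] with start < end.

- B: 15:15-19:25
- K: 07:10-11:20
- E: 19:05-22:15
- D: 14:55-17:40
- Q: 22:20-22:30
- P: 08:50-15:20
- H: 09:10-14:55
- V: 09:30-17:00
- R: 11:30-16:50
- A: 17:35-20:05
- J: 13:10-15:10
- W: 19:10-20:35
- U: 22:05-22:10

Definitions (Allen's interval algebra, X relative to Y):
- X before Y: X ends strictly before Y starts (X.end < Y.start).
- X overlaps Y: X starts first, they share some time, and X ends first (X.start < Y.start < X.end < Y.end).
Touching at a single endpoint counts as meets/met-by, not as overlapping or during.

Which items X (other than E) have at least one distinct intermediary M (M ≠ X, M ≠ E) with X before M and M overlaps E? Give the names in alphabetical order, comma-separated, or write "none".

Target E = [19:05, 22:15].
Intermediaries M with M overlaps E: A, B.
Via A — items with X before A: H, J, K, P, R, V.
Via B — items with X before B: H, J, K.
Union: H, J, K, P, R, V.

H, J, K, P, R, V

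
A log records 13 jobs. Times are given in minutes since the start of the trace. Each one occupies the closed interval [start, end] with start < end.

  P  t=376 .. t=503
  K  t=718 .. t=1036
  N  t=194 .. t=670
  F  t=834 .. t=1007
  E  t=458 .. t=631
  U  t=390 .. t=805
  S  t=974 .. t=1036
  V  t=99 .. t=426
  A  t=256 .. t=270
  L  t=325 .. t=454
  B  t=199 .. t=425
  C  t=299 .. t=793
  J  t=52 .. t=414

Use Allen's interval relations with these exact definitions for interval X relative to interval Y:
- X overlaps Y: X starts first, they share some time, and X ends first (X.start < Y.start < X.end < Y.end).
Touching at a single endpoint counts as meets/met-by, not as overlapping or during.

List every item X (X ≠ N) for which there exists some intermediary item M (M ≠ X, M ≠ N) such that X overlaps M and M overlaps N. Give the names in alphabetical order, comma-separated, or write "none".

Target N = [t=194, t=670].
Intermediaries M with M overlaps N: J, V.
Via J — items with X overlaps J: none.
Via V — items with X overlaps V: J.
Union: J.

J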